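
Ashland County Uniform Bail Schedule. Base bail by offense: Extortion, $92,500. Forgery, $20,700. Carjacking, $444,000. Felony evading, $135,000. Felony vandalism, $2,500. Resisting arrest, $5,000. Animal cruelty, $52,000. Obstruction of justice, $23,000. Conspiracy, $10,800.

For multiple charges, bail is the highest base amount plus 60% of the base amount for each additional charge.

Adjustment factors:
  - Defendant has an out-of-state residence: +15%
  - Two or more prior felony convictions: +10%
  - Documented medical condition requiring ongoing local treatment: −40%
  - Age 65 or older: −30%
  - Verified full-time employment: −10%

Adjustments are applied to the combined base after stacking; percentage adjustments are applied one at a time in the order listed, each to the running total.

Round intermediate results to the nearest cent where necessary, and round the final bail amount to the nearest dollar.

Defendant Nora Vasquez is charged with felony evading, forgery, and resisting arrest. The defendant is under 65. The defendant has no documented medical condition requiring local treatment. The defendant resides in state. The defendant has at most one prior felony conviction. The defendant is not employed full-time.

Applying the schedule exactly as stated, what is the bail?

$150,420

Base amounts from the schedule: felony evading $135,000; forgery $20,700; resisting arrest $5,000.
Stacking rule: highest base plus 60% of each additional charge. Highest is felony evading at $135,000. Additional: $20,700 × 60% = $12,420; $5,000 × 60% = $3,000. Combined base = $135,000 + $15,420 = $150,420.
No adjustment factors apply to this defendant.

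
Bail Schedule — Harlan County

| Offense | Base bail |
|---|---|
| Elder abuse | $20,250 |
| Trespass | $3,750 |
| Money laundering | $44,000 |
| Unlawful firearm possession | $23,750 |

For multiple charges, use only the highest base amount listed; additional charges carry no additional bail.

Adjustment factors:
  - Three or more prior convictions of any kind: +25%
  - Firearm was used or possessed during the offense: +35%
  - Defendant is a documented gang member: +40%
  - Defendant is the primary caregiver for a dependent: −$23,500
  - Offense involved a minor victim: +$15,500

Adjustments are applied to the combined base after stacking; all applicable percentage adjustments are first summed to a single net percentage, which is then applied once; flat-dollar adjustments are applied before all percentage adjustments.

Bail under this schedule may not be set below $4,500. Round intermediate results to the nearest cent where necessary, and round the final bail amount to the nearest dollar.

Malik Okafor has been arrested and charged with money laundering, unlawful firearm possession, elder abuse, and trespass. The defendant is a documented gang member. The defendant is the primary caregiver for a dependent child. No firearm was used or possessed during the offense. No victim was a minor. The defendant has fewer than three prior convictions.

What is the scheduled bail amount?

Base amounts from the schedule: money laundering $44,000; unlawful firearm possession $23,750; elder abuse $20,250; trespass $3,750.
Stacking rule: use the highest base only. Highest is money laundering at $44,000. Combined base = $44,000.
Defendant is the primary caregiver for a dependent (−$23,500 flat): $44,000 − $23,500 = $20,500.
Defendant is a documented gang member (+40%): $20,500 × 1.4 = $28,700.
$28,700 is at or above the $4,500 minimum.

$28,700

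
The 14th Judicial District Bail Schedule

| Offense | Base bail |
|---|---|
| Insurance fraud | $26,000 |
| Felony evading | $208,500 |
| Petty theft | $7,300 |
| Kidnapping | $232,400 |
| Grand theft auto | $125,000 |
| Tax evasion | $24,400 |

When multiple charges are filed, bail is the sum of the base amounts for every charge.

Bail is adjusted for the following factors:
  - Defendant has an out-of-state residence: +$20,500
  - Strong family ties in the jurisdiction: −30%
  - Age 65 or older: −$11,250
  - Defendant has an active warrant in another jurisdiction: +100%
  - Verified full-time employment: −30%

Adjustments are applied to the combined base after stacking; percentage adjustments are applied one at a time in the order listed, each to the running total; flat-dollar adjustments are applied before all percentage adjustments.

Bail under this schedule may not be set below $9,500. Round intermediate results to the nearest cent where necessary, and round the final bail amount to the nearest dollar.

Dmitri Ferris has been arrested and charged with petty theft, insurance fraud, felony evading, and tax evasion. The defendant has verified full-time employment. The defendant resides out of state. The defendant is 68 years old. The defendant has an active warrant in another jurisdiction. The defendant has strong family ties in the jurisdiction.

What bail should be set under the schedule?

$269,941

Base amounts from the schedule: petty theft $7,300; insurance fraud $26,000; felony evading $208,500; tax evasion $24,400.
Stacking rule: sum of all bases. $7,300 + $26,000 + $208,500 + $24,400 = $266,200.
Defendant has an out-of-state residence (+$20,500 flat): $266,200 + $20,500 = $286,700.
Age 65 or older (−$11,250 flat): $286,700 − $11,250 = $275,450.
Strong family ties in the jurisdiction (−30%): $275,450 × 0.7 = $192,815.
Defendant has an active warrant in another jurisdiction (+100%): $192,815 × 2 = $385,630.
Verified full-time employment (−30%): $385,630 × 0.7 = $269,941.
$269,941 is at or above the $9,500 minimum.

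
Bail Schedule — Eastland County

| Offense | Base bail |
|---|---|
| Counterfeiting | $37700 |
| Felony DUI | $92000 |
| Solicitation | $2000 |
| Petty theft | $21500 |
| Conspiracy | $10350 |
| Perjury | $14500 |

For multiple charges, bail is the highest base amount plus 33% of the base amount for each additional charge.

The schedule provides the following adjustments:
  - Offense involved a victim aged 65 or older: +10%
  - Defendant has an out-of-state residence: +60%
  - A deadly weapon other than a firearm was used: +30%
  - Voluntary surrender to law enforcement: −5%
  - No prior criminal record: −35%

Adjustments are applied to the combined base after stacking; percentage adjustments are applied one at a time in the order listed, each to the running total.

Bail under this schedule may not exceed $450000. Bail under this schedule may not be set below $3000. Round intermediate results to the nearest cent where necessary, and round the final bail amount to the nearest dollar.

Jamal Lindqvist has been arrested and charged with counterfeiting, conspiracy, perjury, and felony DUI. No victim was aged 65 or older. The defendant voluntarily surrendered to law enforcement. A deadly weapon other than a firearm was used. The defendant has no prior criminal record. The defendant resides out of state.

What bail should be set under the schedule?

$144677

Base amounts from the schedule: counterfeiting $37700; conspiracy $10350; perjury $14500; felony DUI $92000.
Stacking rule: highest base plus 33% of each additional charge. Highest is felony DUI at $92000. Additional: $37700 × 33% = $12441; $10350 × 33% = $3415.50; $14500 × 33% = $4785. Combined base = $92000 + $20641.50 = $112641.50.
Defendant has an out-of-state residence (+60%): $112641.50 × 1.6 = $180226.40.
A deadly weapon other than a firearm was used (+30%): $180226.40 × 1.3 = $234294.32.
Voluntary surrender to law enforcement (−5%): $234294.32 × 0.95 = $222579.60.
No prior criminal record (−35%): $222579.60 × 0.65 = $144676.74.
$144676.74 is within the $450000 maximum.
$144676.74 is at or above the $3000 minimum.
Rounded to the nearest dollar: $144677.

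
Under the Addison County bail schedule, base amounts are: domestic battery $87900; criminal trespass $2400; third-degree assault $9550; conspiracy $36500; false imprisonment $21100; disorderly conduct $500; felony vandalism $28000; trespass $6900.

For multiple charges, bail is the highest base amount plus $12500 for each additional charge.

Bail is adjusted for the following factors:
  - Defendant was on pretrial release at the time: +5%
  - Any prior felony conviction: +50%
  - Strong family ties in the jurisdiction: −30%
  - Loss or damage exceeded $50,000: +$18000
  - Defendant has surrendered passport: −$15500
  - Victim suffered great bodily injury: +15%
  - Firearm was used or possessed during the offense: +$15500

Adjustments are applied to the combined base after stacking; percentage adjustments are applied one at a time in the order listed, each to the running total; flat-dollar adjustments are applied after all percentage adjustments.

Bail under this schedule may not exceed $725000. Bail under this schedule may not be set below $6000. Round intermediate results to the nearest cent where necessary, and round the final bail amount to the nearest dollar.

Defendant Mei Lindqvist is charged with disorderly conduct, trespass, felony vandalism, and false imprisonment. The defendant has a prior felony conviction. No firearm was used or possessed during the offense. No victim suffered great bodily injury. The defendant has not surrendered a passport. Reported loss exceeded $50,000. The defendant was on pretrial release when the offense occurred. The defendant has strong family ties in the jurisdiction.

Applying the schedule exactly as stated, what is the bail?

$90214

Base amounts from the schedule: disorderly conduct $500; trespass $6900; felony vandalism $28000; false imprisonment $21100.
Stacking rule: highest base plus $12500 per additional charge. Highest is felony vandalism at $28000; 3 additional charges → +$37500. Combined base = $65500.
Defendant was on pretrial release at the time (+5%): $65500 × 1.05 = $68775.
Any prior felony conviction (+50%): $68775 × 1.5 = $103162.50.
Strong family ties in the jurisdiction (−30%): $103162.50 × 0.7 = $72213.75.
Loss or damage exceeded $50,000 (+$18000 flat): $72213.75 + $18000 = $90213.75.
$90213.75 is within the $725000 maximum.
$90213.75 is at or above the $6000 minimum.
Rounded to the nearest dollar: $90214.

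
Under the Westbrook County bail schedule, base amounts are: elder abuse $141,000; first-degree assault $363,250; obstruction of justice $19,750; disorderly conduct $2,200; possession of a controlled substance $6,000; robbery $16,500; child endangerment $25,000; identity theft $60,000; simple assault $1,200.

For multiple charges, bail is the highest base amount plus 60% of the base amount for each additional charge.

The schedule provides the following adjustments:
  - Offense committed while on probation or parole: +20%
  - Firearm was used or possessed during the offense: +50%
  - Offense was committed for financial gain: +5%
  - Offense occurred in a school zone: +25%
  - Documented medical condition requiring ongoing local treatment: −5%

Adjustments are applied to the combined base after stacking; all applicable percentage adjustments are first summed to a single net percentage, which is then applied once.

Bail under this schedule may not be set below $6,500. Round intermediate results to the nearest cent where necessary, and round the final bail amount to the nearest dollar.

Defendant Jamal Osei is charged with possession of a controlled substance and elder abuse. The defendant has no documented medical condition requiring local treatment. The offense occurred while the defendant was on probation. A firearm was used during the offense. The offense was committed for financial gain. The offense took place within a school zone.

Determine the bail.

$289,200

Base amounts from the schedule: possession of a controlled substance $6,000; elder abuse $141,000.
Stacking rule: highest base plus 60% of each additional charge. Highest is elder abuse at $141,000. Additional: $6,000 × 60% = $3,600. Combined base = $141,000 + $3,600 = $144,600.
Net percentage adjustment: +20% +50% +5% +25% = +100%. $144,600 × 2 = $289,200.
$289,200 is at or above the $6,500 minimum.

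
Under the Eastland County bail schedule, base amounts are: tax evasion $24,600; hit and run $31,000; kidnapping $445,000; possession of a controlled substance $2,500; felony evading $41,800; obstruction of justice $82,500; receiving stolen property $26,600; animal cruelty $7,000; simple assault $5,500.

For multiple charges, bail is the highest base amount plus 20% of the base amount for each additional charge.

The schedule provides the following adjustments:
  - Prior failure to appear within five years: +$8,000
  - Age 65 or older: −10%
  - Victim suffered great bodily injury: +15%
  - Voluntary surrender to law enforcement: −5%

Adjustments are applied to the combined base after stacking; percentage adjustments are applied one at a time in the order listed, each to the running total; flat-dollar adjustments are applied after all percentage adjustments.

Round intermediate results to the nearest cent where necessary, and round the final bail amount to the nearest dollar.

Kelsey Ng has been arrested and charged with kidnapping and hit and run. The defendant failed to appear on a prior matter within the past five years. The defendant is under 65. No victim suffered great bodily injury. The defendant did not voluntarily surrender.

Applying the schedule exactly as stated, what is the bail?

$459,200

Base amounts from the schedule: kidnapping $445,000; hit and run $31,000.
Stacking rule: highest base plus 20% of each additional charge. Highest is kidnapping at $445,000. Additional: $31,000 × 20% = $6,200. Combined base = $445,000 + $6,200 = $451,200.
Prior failure to appear within five years (+$8,000 flat): $451,200 + $8,000 = $459,200.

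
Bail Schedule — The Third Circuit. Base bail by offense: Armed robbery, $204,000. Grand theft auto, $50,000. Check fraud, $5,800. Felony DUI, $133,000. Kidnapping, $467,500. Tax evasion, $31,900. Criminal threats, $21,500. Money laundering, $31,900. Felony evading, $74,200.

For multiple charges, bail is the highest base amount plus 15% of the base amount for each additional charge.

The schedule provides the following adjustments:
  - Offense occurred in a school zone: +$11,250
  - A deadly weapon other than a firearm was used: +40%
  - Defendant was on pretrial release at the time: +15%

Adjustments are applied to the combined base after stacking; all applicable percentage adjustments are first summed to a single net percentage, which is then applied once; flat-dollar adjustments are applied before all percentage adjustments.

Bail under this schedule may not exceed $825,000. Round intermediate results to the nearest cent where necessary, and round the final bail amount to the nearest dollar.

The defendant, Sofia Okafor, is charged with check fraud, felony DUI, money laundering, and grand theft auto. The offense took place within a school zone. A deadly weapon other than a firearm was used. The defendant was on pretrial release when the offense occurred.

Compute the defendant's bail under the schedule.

$243,978

Base amounts from the schedule: check fraud $5,800; felony DUI $133,000; money laundering $31,900; grand theft auto $50,000.
Stacking rule: highest base plus 15% of each additional charge. Highest is felony DUI at $133,000. Additional: $5,800 × 15% = $870; $31,900 × 15% = $4,785; $50,000 × 15% = $7,500. Combined base = $133,000 + $13,155 = $146,155.
Offense occurred in a school zone (+$11,250 flat): $146,155 + $11,250 = $157,405.
Net percentage adjustment: +40% +15% = +55%. $157,405 × 1.55 = $243,977.75.
$243,977.75 is within the $825,000 maximum.
Rounded to the nearest dollar: $243,978.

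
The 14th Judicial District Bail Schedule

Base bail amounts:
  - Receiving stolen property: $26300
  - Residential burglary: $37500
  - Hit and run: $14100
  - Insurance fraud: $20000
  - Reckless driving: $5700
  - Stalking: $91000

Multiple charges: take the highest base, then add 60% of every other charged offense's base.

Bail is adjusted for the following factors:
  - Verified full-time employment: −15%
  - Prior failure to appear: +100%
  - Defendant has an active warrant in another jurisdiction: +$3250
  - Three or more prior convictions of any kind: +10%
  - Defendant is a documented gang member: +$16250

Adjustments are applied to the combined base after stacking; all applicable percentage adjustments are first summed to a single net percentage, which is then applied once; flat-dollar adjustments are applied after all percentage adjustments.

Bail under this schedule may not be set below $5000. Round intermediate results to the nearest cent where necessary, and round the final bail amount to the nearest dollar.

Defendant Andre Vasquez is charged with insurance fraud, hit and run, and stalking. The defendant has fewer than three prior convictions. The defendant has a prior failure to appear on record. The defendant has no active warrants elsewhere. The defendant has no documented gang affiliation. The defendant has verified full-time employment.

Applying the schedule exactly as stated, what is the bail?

Base amounts from the schedule: insurance fraud $20000; hit and run $14100; stalking $91000.
Stacking rule: highest base plus 60% of each additional charge. Highest is stalking at $91000. Additional: $20000 × 60% = $12000; $14100 × 60% = $8460. Combined base = $91000 + $20460 = $111460.
Net percentage adjustment: −15% +100% = +85%. $111460 × 1.85 = $206201.
$206201 is at or above the $5000 minimum.

$206201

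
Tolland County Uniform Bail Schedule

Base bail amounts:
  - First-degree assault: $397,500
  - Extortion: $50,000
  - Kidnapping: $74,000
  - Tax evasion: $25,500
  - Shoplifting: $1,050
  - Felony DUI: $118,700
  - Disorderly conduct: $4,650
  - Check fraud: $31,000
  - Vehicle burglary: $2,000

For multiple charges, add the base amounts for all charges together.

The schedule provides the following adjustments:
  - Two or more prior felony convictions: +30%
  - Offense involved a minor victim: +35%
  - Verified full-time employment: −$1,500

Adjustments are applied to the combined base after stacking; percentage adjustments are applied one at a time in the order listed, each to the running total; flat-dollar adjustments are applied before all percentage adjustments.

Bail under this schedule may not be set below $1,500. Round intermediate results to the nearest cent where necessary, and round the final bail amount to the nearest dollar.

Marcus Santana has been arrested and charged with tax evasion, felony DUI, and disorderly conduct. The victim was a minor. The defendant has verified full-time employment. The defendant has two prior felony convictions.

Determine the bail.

$258,599

Base amounts from the schedule: tax evasion $25,500; felony DUI $118,700; disorderly conduct $4,650.
Stacking rule: sum of all bases. $25,500 + $118,700 + $4,650 = $148,850.
Verified full-time employment (−$1,500 flat): $148,850 − $1,500 = $147,350.
Two or more prior felony convictions (+30%): $147,350 × 1.3 = $191,555.
Offense involved a minor victim (+35%): $191,555 × 1.35 = $258,599.25.
$258,599.25 is at or above the $1,500 minimum.
Rounded to the nearest dollar: $258,599.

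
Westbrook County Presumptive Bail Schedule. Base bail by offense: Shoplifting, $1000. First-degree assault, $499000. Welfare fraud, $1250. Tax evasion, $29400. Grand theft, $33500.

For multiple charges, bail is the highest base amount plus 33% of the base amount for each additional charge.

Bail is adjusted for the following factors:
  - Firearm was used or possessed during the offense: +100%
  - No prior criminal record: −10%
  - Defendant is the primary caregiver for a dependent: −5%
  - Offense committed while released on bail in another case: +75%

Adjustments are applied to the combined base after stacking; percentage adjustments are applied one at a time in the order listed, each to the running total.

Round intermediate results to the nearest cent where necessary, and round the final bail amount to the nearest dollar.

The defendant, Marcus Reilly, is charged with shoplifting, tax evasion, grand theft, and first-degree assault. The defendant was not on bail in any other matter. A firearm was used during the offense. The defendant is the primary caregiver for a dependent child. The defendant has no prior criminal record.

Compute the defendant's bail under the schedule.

Base amounts from the schedule: shoplifting $1000; tax evasion $29400; grand theft $33500; first-degree assault $499000.
Stacking rule: highest base plus 33% of each additional charge. Highest is first-degree assault at $499000. Additional: $1000 × 33% = $330; $29400 × 33% = $9702; $33500 × 33% = $11055. Combined base = $499000 + $21087 = $520087.
Firearm was used or possessed during the offense (+100%): $520087 × 2 = $1040174.
No prior criminal record (−10%): $1040174 × 0.9 = $936156.60.
Defendant is the primary caregiver for a dependent (−5%): $936156.60 × 0.95 = $889348.77.
Rounded to the nearest dollar: $889349.

$889349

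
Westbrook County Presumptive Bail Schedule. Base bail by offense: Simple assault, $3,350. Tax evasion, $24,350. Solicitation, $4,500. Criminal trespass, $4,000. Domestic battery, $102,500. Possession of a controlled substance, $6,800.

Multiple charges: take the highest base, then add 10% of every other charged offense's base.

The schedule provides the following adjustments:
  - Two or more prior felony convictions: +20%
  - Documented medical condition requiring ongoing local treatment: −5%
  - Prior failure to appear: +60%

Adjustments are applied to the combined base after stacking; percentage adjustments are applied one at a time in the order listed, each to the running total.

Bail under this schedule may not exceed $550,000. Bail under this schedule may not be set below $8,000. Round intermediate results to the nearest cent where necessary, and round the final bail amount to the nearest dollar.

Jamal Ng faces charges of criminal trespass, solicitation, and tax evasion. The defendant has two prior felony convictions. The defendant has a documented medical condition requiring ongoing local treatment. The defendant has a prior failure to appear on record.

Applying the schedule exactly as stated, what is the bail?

Base amounts from the schedule: criminal trespass $4,000; solicitation $4,500; tax evasion $24,350.
Stacking rule: highest base plus 10% of each additional charge. Highest is tax evasion at $24,350. Additional: $4,000 × 10% = $400; $4,500 × 10% = $450. Combined base = $24,350 + $850 = $25,200.
Two or more prior felony convictions (+20%): $25,200 × 1.2 = $30,240.
Documented medical condition requiring ongoing local treatment (−5%): $30,240 × 0.95 = $28,728.
Prior failure to appear (+60%): $28,728 × 1.6 = $45,964.80.
$45,964.80 is within the $550,000 maximum.
$45,964.80 is at or above the $8,000 minimum.
Rounded to the nearest dollar: $45,965.

$45,965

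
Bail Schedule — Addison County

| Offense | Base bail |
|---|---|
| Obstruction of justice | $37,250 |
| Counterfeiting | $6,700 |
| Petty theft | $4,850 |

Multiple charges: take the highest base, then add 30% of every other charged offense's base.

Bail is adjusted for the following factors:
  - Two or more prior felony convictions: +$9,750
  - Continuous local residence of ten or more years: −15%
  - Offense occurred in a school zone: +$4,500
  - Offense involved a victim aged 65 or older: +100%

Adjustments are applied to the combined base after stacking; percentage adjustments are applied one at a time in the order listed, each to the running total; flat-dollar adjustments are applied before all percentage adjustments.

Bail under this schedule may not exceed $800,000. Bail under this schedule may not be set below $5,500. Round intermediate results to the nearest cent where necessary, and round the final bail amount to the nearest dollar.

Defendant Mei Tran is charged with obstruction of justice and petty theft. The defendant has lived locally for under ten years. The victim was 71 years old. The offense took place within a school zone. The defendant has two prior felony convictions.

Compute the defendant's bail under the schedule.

$105,910

Base amounts from the schedule: obstruction of justice $37,250; petty theft $4,850.
Stacking rule: highest base plus 30% of each additional charge. Highest is obstruction of justice at $37,250. Additional: $4,850 × 30% = $1,455. Combined base = $37,250 + $1,455 = $38,705.
Two or more prior felony convictions (+$9,750 flat): $38,705 + $9,750 = $48,455.
Offense occurred in a school zone (+$4,500 flat): $48,455 + $4,500 = $52,955.
Offense involved a victim aged 65 or older (+100%): $52,955 × 2 = $105,910.
$105,910 is within the $800,000 maximum.
$105,910 is at or above the $5,500 minimum.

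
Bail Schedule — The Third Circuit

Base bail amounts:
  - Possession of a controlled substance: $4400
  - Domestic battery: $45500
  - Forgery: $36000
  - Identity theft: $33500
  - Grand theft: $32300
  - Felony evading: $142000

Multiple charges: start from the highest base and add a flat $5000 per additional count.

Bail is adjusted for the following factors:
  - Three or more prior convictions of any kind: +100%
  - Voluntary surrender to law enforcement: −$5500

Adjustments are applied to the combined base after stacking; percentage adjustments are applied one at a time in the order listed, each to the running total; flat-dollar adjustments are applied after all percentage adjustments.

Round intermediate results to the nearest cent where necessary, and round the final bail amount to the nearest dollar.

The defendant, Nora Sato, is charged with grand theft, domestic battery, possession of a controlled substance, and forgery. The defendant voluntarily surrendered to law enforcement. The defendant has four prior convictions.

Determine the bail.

Base amounts from the schedule: grand theft $32300; domestic battery $45500; possession of a controlled substance $4400; forgery $36000.
Stacking rule: highest base plus $5000 per additional charge. Highest is domestic battery at $45500; 3 additional charges → +$15000. Combined base = $60500.
Three or more prior convictions of any kind (+100%): $60500 × 2 = $121000.
Voluntary surrender to law enforcement (−$5500 flat): $121000 − $5500 = $115500.

$115500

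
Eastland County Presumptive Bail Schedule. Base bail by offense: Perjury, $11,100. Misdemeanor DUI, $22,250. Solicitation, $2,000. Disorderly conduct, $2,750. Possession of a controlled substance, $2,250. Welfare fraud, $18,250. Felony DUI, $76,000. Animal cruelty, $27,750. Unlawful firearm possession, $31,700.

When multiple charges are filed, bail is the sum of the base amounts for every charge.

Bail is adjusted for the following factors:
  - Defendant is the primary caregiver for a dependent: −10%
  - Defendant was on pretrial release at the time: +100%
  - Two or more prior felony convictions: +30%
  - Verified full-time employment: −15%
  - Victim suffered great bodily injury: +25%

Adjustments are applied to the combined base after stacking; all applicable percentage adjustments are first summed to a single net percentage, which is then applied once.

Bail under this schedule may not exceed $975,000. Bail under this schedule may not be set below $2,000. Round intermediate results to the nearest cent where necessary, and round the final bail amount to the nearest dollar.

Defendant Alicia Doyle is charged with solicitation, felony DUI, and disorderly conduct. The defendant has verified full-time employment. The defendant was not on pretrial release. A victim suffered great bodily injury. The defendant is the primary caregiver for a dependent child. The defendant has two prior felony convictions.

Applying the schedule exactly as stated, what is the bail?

$104,975

Base amounts from the schedule: solicitation $2,000; felony DUI $76,000; disorderly conduct $2,750.
Stacking rule: sum of all bases. $2,000 + $76,000 + $2,750 = $80,750.
Net percentage adjustment: −10% +30% −15% +25% = +30%. $80,750 × 1.3 = $104,975.
$104,975 is within the $975,000 maximum.
$104,975 is at or above the $2,000 minimum.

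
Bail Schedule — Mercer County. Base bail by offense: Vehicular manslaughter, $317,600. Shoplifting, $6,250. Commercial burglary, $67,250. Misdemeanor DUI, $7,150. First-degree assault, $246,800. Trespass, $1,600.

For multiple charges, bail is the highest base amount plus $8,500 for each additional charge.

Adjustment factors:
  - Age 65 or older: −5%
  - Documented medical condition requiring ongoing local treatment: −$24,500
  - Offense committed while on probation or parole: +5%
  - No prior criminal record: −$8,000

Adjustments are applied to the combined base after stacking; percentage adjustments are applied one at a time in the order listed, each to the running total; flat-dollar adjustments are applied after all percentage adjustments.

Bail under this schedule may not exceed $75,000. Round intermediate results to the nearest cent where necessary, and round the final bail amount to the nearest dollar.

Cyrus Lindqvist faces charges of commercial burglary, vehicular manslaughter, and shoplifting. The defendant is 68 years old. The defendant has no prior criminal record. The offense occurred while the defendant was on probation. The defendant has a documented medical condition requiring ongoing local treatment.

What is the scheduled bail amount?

$75,000

Base amounts from the schedule: commercial burglary $67,250; vehicular manslaughter $317,600; shoplifting $6,250.
Stacking rule: highest base plus $8,500 per additional charge. Highest is vehicular manslaughter at $317,600; 2 additional charges → +$17,000. Combined base = $334,600.
Age 65 or older (−5%): $334,600 × 0.95 = $317,870.
Offense committed while on probation or parole (+5%): $317,870 × 1.05 = $333,763.50.
Documented medical condition requiring ongoing local treatment (−$24,500 flat): $333,763.50 − $24,500 = $309,263.50.
No prior criminal record (−$8,000 flat): $309,263.50 − $8,000 = $301,263.50.
Result $301,263.50 exceeds the maximum of $75,000; bail is capped at $75,000.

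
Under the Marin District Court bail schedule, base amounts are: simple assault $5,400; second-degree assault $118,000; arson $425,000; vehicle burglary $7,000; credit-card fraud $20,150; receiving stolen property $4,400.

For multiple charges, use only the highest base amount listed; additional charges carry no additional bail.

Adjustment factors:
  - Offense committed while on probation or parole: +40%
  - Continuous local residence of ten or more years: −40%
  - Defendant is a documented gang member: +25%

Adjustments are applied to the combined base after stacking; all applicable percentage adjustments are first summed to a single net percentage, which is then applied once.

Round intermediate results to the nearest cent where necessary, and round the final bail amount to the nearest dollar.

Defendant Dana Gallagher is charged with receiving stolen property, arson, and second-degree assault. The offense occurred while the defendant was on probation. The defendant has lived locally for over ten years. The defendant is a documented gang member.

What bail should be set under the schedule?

$531,250

Base amounts from the schedule: receiving stolen property $4,400; arson $425,000; second-degree assault $118,000.
Stacking rule: use the highest base only. Highest is arson at $425,000. Combined base = $425,000.
Net percentage adjustment: +40% −40% +25% = +25%. $425,000 × 1.25 = $531,250.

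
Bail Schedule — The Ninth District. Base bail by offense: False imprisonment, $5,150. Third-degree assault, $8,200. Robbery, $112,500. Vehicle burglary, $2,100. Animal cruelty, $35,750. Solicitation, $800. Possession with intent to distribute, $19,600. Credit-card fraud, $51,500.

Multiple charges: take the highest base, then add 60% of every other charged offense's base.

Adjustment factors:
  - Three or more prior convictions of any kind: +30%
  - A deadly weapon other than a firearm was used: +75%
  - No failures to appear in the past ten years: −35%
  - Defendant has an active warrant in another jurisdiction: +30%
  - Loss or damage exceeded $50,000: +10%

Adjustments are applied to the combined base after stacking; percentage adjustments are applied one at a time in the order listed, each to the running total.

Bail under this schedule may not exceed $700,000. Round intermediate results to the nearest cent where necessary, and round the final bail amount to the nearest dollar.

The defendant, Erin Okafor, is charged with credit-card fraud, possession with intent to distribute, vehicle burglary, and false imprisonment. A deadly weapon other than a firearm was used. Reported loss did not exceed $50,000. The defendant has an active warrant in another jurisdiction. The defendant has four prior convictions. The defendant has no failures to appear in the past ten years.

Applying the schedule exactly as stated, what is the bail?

$129,972

Base amounts from the schedule: credit-card fraud $51,500; possession with intent to distribute $19,600; vehicle burglary $2,100; false imprisonment $5,150.
Stacking rule: highest base plus 60% of each additional charge. Highest is credit-card fraud at $51,500. Additional: $19,600 × 60% = $11,760; $2,100 × 60% = $1,260; $5,150 × 60% = $3,090. Combined base = $51,500 + $16,110 = $67,610.
Three or more prior convictions of any kind (+30%): $67,610 × 1.3 = $87,893.
A deadly weapon other than a firearm was used (+75%): $87,893 × 1.75 = $153,812.75.
No failures to appear in the past ten years (−35%): $153,812.75 × 0.65 = $99,978.29.
Defendant has an active warrant in another jurisdiction (+30%): $99,978.29 × 1.3 = $129,971.78.
$129,971.78 is within the $700,000 maximum.
Rounded to the nearest dollar: $129,972.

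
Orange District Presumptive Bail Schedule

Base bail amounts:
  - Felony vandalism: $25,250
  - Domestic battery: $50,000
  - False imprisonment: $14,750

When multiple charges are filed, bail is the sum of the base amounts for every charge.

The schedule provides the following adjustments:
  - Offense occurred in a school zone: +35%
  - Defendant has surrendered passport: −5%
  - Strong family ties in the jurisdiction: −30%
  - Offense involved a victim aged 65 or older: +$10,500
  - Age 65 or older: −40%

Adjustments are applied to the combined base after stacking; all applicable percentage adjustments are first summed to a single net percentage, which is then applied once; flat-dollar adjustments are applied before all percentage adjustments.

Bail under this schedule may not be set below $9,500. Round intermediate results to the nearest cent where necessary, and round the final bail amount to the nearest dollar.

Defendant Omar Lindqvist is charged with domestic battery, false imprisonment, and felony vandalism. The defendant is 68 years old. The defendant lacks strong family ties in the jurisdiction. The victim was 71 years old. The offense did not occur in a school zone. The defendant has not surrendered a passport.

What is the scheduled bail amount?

Base amounts from the schedule: domestic battery $50,000; false imprisonment $14,750; felony vandalism $25,250.
Stacking rule: sum of all bases. $50,000 + $14,750 + $25,250 = $90,000.
Offense involved a victim aged 65 or older (+$10,500 flat): $90,000 + $10,500 = $100,500.
Age 65 or older (−40%): $100,500 × 0.6 = $60,300.
$60,300 is at or above the $9,500 minimum.

$60,300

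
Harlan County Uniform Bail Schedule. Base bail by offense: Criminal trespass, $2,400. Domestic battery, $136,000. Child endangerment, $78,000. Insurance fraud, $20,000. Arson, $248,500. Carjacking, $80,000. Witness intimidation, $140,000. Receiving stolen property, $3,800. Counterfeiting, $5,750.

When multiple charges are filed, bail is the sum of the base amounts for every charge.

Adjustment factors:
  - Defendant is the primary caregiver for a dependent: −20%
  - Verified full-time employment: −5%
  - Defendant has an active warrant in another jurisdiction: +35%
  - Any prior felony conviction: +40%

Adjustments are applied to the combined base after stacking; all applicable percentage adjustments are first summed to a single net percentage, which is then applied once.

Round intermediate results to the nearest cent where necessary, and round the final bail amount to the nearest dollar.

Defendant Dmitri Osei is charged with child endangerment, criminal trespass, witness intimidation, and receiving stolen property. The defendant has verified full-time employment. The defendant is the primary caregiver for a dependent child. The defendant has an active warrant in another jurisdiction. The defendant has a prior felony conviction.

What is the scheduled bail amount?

Base amounts from the schedule: child endangerment $78,000; criminal trespass $2,400; witness intimidation $140,000; receiving stolen property $3,800.
Stacking rule: sum of all bases. $78,000 + $2,400 + $140,000 + $3,800 = $224,200.
Net percentage adjustment: −20% −5% +35% +40% = +50%. $224,200 × 1.5 = $336,300.

$336,300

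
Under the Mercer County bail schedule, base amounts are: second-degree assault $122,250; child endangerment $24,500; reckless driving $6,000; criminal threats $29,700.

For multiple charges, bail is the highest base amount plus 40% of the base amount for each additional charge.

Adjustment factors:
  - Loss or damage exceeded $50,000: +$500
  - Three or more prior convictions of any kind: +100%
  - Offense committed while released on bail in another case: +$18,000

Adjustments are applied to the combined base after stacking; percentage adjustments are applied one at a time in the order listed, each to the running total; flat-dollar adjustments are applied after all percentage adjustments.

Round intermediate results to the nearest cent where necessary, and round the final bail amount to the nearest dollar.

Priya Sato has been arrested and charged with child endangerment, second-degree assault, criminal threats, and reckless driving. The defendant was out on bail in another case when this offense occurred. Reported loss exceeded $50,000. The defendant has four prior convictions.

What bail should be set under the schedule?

$311,160

Base amounts from the schedule: child endangerment $24,500; second-degree assault $122,250; criminal threats $29,700; reckless driving $6,000.
Stacking rule: highest base plus 40% of each additional charge. Highest is second-degree assault at $122,250. Additional: $24,500 × 40% = $9,800; $29,700 × 40% = $11,880; $6,000 × 40% = $2,400. Combined base = $122,250 + $24,080 = $146,330.
Three or more prior convictions of any kind (+100%): $146,330 × 2 = $292,660.
Loss or damage exceeded $50,000 (+$500 flat): $292,660 + $500 = $293,160.
Offense committed while released on bail in another case (+$18,000 flat): $293,160 + $18,000 = $311,160.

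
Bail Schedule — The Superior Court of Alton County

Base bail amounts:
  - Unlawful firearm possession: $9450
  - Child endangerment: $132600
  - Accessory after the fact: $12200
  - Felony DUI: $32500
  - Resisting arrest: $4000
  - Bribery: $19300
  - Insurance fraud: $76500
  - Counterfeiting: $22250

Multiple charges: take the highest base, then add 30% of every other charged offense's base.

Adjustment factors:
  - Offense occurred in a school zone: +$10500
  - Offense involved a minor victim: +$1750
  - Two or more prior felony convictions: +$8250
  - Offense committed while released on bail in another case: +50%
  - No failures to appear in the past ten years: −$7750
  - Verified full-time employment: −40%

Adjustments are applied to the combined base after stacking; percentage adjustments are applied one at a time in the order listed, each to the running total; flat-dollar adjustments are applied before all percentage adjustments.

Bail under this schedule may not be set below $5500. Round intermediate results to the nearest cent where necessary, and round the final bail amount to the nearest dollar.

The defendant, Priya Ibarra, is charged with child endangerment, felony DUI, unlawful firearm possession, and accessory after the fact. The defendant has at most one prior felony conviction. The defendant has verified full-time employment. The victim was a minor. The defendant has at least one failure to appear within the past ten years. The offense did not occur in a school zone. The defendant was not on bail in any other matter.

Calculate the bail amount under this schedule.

$90357

Base amounts from the schedule: child endangerment $132600; felony DUI $32500; unlawful firearm possession $9450; accessory after the fact $12200.
Stacking rule: highest base plus 30% of each additional charge. Highest is child endangerment at $132600. Additional: $32500 × 30% = $9750; $9450 × 30% = $2835; $12200 × 30% = $3660. Combined base = $132600 + $16245 = $148845.
Offense involved a minor victim (+$1750 flat): $148845 + $1750 = $150595.
Verified full-time employment (−40%): $150595 × 0.6 = $90357.
$90357 is at or above the $5500 minimum.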